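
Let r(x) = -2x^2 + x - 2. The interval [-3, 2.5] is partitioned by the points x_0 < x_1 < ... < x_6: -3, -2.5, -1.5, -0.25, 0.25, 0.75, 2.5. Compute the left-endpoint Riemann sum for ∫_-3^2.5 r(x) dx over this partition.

Subinterval widths: 0.5, 1, 1.25, 0.5, 0.5, 1.75.
Left endpoints: -3, -2.5, -1.5, -0.25, 0.25, 0.75.
r(-3) = -23, r(-2.5) = -17, r(-1.5) = -8, r(-0.25) = -2.375, r(0.25) = -1.875, r(0.75) = -2.375.
Sum = Σ Δx_i · r(x_i).
Sum = -44.78125.

-44.78125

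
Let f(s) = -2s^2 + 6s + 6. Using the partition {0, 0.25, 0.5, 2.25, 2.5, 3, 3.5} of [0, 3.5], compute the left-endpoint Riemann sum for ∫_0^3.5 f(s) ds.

27.8125

Subinterval widths: 0.25, 0.25, 1.75, 0.25, 0.5, 0.5.
Left endpoints: 0, 0.25, 0.5, 2.25, 2.5, 3.
f(0) = 6, f(0.25) = 7.375, f(0.5) = 8.5, f(2.25) = 9.375, f(2.5) = 8.5, f(3) = 6.
Sum = Σ Δs_i · f(s_i).
Sum = 27.8125.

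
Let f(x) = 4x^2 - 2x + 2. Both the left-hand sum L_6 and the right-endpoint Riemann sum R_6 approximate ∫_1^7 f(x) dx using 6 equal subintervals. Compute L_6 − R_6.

-180

L_6 = 334.
R_6 = 514.
L_6 − R_6 = -180.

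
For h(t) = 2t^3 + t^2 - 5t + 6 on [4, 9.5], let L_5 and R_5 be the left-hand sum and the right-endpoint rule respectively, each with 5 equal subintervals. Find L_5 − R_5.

L_5 = 3203.97.
R_5 = 5000.82.
L_5 − R_5 = -1796.85.

-1796.85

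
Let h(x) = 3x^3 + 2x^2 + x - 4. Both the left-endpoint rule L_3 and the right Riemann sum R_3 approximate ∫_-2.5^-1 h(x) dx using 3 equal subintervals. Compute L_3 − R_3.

L_3 = -37.
R_3 = -19.5625.
L_3 − R_3 = -17.4375.

-17.4375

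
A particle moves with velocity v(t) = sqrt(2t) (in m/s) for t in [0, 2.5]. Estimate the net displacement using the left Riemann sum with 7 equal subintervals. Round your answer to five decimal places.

3.26949

Δt = (2.5 − 0)/7 = 5/14.
Left endpoints: 0, 5/14, 5/7, 15/14, 10/7, 25/14, 15/7.
v(0) ≈ 0.00000, v(5/14) ≈ 0.84515, v(5/7) ≈ 1.19523, v(15/14) ≈ 1.46385, v(10/7) ≈ 1.69031, v(25/14) ≈ 1.88982, v(15/7) ≈ 2.07020.
Sum = Δt · [v(0) + v(5/14) + v(5/7) + ...].
Sum ≈ 3.26949.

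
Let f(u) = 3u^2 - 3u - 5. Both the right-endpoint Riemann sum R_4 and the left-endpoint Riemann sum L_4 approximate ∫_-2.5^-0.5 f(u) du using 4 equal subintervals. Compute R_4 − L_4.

R_4 = 8.75.
L_4 = 20.75.
R_4 − L_4 = -12.

-12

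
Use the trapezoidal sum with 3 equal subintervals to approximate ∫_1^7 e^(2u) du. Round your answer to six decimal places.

Δu = (7 − 1)/3 = 2.
f(1) ≈ 7.389056, f(3) ≈ 403.428793, f(5) ≈ 22026.465795, f(7) ≈ 1202604.284165.
T_3 = (Δu/2)·[f(u_0) + 2f(u_1) + 2f(u_2) + f(u_3)].
Sum ≈ 1247471.462397.

1247471.462397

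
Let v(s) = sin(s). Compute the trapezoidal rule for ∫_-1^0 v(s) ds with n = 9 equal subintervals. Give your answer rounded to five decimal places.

Δs = (0 − (-1))/9 = 1/9.
v(-1) ≈ -0.84147, v(-8/9) ≈ -0.77637, v(-7/9) ≈ -0.70170, v(-2/3) ≈ -0.61837, v(-5/9) ≈ -0.52742, v(-4/9) ≈ -0.42996, v(-1/3) ≈ -0.32719, v(-2/9) ≈ -0.22040, v(-1/9) ≈ -0.11088, v(0) ≈ 0.00000.
T_9 = (Δs/2)·[v(s_0) + 2v(s_1) + ... + 2v(s_{8}) + v(s_9)].
Sum ≈ -0.45922.

-0.45922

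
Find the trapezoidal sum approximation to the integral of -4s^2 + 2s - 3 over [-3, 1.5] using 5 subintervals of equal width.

Δs = (1.5 − (-3))/5 = 0.9.
f(-3) = -45, f(-2.1) = -24.84, f(-1.2) = -11.16, f(-0.3) = -3.96, f(0.6) = -3.24, f(1.5) = -9.
T_5 = (Δs/2)·[f(s_0) + 2f(s_1) + ... + 2f(s_{4}) + f(s_5)].
Sum = -63.18.

-63.18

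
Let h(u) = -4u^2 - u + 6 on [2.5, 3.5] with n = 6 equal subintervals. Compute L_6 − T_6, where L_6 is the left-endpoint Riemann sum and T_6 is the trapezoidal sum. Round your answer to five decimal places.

L_6 ≈ -31.2685185.
T_6 ≈ -33.3518519.
L_6 − T_6 ≈ 2.08333.

2.08333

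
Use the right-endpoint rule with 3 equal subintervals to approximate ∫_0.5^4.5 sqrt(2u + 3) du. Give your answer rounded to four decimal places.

Δu = (4.5 − 0.5)/3 = 4/3.
Right endpoints: 11/6, 19/6, 4.5.
f(11/6) ≈ 2.5820, f(19/6) ≈ 3.0551, f(4.5) ≈ 3.4641.
Sum = Δu · [f(11/6) + f(19/6) + f(4.5)].
Sum ≈ 12.1349.

12.1349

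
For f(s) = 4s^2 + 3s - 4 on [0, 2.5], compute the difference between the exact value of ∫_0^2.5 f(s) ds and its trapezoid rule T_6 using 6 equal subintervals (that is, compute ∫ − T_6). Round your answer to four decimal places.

-0.2894

Exact integral: ∫_0^2.5 f(s) ds ≈ 20.208333.
T_6 ≈ 20.497685.
Error ≈ 20.208333 − 20.497685 ≈ -0.2894.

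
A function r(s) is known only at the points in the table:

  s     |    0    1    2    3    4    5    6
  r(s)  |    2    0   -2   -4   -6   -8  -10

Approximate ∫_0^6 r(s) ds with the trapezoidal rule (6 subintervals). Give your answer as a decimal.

-24

Δs = 1.
T_6 = (1/2)·[2 + 2·0 + 2·(-2) + 2·(-4) + 2·(-6) + 2·(-8) + (-10)] = -24.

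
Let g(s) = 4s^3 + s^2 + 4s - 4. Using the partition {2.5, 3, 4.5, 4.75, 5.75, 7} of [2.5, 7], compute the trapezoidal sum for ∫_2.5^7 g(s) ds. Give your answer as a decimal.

2601.1875

Subinterval widths: 0.5, 1.5, 0.25, 1, 1.25.
g(2.5) = 74.75, g(3) = 125, g(4.5) = 398.75, g(4.75) = 466.25, g(5.75) = 812.5, g(7) = 1445.
On each subinterval the trapezoid contributes (Δs_i/2)·[g(s_{i-1}) + g(s_i)].
Sum = 2601.1875.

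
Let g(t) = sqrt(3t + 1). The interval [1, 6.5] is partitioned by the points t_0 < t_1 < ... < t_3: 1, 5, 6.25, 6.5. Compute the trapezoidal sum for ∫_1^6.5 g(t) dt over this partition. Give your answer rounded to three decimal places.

18.399

Subinterval widths: 4, 1.25, 0.25.
g(1) ≈ 2.000, g(5) ≈ 4.000, g(6.25) ≈ 4.444, g(6.5) ≈ 4.528.
On each subinterval the trapezoid contributes (Δt_i/2)·[g(t_{i-1}) + g(t_i)].
Sum ≈ 18.399.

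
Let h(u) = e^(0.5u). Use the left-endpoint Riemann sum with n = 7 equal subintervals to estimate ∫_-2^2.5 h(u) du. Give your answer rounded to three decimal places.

Δu = (2.5 − (-2))/7 = 9/14.
Left endpoints: -2, -19/14, -5/7, -1/14, 4/7, 17/14, 13/7.
h(-2) ≈ 0.368, h(-19/14) ≈ 0.507, h(-5/7) ≈ 0.700, h(-1/14) ≈ 0.965, h(4/7) ≈ 1.331, h(17/14) ≈ 1.835, h(13/7) ≈ 2.531.
Sum = Δu · [h(-2) + h(-19/14) + h(-5/7) + ...].
Sum ≈ 5.295.

5.295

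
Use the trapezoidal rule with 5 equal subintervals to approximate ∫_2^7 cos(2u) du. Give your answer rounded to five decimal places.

0.56100

Δu = (7 − 2)/5 = 1.
f(2) ≈ -0.65364, f(3) ≈ 0.96017, f(4) ≈ -0.14550, f(5) ≈ -0.83907, f(6) ≈ 0.84385, f(7) ≈ 0.13674.
T_5 = (Δu/2)·[f(u_0) + 2f(u_1) + ... + 2f(u_{4}) + f(u_5)].
Sum ≈ 0.56100.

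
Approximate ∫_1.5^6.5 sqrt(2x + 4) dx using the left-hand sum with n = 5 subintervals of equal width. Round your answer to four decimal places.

Δx = (6.5 − 1.5)/5 = 1.
Left endpoints: 1.5, 2.5, 3.5, 4.5, 5.5.
f(1.5) ≈ 2.6458, f(2.5) ≈ 3.0000, f(3.5) ≈ 3.3166, f(4.5) ≈ 3.6056, f(5.5) ≈ 3.8730.
Sum = Δx · [f(1.5) + f(2.5) + f(3.5) + f(4.5) + f(5.5)].
Sum ≈ 16.4409.

16.4409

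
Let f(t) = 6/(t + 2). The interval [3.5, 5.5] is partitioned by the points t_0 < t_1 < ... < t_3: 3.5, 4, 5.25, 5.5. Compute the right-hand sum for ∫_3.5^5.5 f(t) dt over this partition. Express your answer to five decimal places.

Subinterval widths: 0.5, 1.25, 0.25.
Right endpoints: 4, 5.25, 5.5.
f(4) = 1, f(5.25) = 24/29, f(5.5) = 0.8.
Sum = Σ Δt_i · f(t_i).
Sum ≈ 1.73448.

1.73448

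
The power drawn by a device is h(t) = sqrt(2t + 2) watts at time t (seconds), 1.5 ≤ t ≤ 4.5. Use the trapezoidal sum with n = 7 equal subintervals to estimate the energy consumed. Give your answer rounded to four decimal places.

8.4319

Δt = (4.5 − 1.5)/7 = 3/7.
h(1.5) ≈ 2.2361, h(27/14) ≈ 2.4202, h(33/14) ≈ 2.5912, h(39/14) ≈ 2.7516, h(45/14) ≈ 2.9032, h(51/14) ≈ 3.0472, h(57/14) ≈ 3.1848, h(4.5) ≈ 3.3166.
T_7 = (Δt/2)·[h(t_0) + 2h(t_1) + ... + 2h(t_{6}) + h(t_7)].
Sum ≈ 8.4319.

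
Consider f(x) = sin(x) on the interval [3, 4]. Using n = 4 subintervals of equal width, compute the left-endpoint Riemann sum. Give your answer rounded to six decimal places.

-0.222355

Δx = (4 − 3)/4 = 0.25.
Left endpoints: 3, 3.25, 3.5, 3.75.
f(3) ≈ 0.141120, f(3.25) ≈ -0.108195, f(3.5) ≈ -0.350783, f(3.75) ≈ -0.571561.
Sum = Δx · [f(3) + f(3.25) + f(3.5) + f(3.75)].
Sum ≈ -0.222355.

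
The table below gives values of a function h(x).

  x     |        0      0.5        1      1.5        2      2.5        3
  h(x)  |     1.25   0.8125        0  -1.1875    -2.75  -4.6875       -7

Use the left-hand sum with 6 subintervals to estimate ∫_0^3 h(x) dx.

-3.28125

Δx = 0.5.
Sum = 0.5·[1.25 + 0.8125 + 0 + (-1.1875) + (-2.75) + (-4.6875)] = -3.28125.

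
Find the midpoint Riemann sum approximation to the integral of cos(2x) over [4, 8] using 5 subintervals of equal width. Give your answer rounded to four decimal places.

-0.7122

Δx = (8 − 4)/5 = 0.8.
Midpoints: 4.4, 5.2, 6, 6.8, 7.6.
f(4.4) ≈ -0.8111, f(5.2) ≈ -0.5610, f(6) ≈ 0.8439, f(6.8) ≈ 0.5117, f(7.6) ≈ -0.8737.
Sum = Δx · [f(4.4) + f(5.2) + f(6) + f(6.8) + f(7.6)].
Sum ≈ -0.7122.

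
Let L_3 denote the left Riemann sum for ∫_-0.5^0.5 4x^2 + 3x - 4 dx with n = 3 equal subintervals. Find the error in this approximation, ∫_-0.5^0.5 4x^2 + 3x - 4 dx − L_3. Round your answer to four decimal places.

Exact integral: ∫_-0.5^0.5 f(x) dx ≈ -3.666667.
L_3 ≈ -4.092593.
Error ≈ -3.666667 − (-4.092593) ≈ 0.4259.

0.4259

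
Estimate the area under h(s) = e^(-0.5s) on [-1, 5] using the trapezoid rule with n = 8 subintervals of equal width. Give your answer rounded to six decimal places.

Δs = (5 − (-1))/8 = 0.75.
h(-1) ≈ 1.648721, h(-0.25) ≈ 1.133148, h(0.5) ≈ 0.778801, h(1.25) ≈ 0.535261, h(2) ≈ 0.367879, h(2.75) ≈ 0.252840, h(3.5) ≈ 0.173774, h(4.25) ≈ 0.119433, h(5) ≈ 0.082085.
T_8 = (Δs/2)·[h(s_0) + 2h(s_1) + ... + 2h(s_{7}) + h(s_8)].
Sum ≈ 3.169905.

3.169905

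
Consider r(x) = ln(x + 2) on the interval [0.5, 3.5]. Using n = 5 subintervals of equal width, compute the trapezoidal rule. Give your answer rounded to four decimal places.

Δx = (3.5 − 0.5)/5 = 0.6.
r(0.5) ≈ 0.9163, r(1.1) ≈ 1.1314, r(1.7) ≈ 1.3083, r(2.3) ≈ 1.4586, r(2.9) ≈ 1.5892, r(3.5) ≈ 1.7047.
T_5 = (Δx/2)·[r(x_0) + 2r(x_1) + ... + 2r(x_{4}) + r(x_5)].
Sum ≈ 4.0789.

4.0789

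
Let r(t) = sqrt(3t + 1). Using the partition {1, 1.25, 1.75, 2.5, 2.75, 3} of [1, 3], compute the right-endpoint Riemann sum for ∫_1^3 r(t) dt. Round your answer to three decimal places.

5.532

Subinterval widths: 0.25, 0.5, 0.75, 0.25, 0.25.
Right endpoints: 1.25, 1.75, 2.5, 2.75, 3.
r(1.25) ≈ 2.179, r(1.75) ≈ 2.500, r(2.5) ≈ 2.915, r(2.75) ≈ 3.041, r(3) ≈ 3.162.
Sum = Σ Δt_i · r(t_i).
Sum ≈ 5.532.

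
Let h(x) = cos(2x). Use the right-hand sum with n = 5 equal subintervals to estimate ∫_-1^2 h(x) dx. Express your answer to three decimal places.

Δx = (2 − (-1))/5 = 0.6.
Right endpoints: -0.4, 0.2, 0.8, 1.4, 2.
h(-0.4) ≈ 0.697, h(0.2) ≈ 0.921, h(0.8) ≈ -0.029, h(1.4) ≈ -0.942, h(2) ≈ -0.654.
Sum = Δx · [h(-0.4) + h(0.2) + h(0.8) + h(1.4) + h(2)].
Sum ≈ -0.004.

-0.004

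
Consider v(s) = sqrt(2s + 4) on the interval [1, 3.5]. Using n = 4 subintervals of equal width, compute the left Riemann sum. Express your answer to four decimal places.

6.9875

Δs = (3.5 − 1)/4 = 0.625.
Left endpoints: 1, 1.625, 2.25, 2.875.
v(1) ≈ 2.4495, v(1.625) ≈ 2.6926, v(2.25) ≈ 2.9155, v(2.875) ≈ 3.1225.
Sum = Δs · [v(1) + v(1.625) + v(2.25) + v(2.875)].
Sum ≈ 6.9875.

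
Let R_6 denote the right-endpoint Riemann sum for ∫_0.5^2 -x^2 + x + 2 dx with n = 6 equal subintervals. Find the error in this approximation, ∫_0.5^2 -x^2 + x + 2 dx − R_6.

0.296875

Exact integral: ∫_0.5^2 f(x) dx = 2.25.
R_6 = 1.953125.
Error = 2.25 − 1.953125 = 0.296875.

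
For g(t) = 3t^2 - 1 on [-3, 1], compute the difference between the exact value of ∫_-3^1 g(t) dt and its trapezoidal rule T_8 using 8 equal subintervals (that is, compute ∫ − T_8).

Exact integral: ∫_-3^1 g(t) dt = 24.
T_8 = 24.5.
Error = 24 − 24.5 = -0.5.

-0.5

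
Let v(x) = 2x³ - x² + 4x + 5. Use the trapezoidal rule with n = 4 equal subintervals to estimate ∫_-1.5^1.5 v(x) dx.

Δx = (1.5 − (-1.5))/4 = 0.75.
v(-1.5) = -10, v(-0.75) = 0.59375, v(0) = 5, v(0.75) = 8.28125, v(1.5) = 15.5.
T_4 = (Δx/2)·[v(x_0) + 2v(x_1) + 2v(x_2) + 2v(x_3) + v(x_4)].
Sum = 12.46875.

12.46875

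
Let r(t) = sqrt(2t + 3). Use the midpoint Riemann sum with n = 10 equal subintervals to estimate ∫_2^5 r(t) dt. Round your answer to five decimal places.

9.45101

Δt = (5 − 2)/10 = 0.3.
Midpoints: 2.15, 2.45, 2.75, 3.05, 3.35, 3.65, 3.95, 4.25, 4.55, 4.85.
r(2.15) ≈ 2.70185, r(2.45) ≈ 2.81069, r(2.75) ≈ 2.91548, r(3.05) ≈ 3.01662, r(3.35) ≈ 3.11448, r(3.65) ≈ 3.20936, r(3.95) ≈ 3.30151, r(4.25) ≈ 3.39116, r(4.55) ≈ 3.47851, r(4.85) ≈ 3.56371.
Sum = Δt · [r(2.15) + r(2.45) + r(2.75) + ...].
Sum ≈ 9.45101.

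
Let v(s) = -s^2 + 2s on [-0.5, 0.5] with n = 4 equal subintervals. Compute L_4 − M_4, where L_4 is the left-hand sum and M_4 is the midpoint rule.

-0.265625

L_4 = -0.34375.
M_4 = -0.078125.
L_4 − M_4 = -0.265625.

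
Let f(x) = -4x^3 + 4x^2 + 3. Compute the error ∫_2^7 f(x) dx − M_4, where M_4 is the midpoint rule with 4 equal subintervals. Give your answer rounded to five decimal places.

Exact integral: ∫_2^7 f(x) dx ≈ -1923.3333333.
M_4 = -1890.78125.
Error ≈ -1923.3333333 − (-1890.78125) ≈ -32.55208.

-32.55208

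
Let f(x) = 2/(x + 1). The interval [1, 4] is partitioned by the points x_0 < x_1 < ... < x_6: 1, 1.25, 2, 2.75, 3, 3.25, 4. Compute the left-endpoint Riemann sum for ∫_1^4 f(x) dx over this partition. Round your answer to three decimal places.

2.028

Subinterval widths: 0.25, 0.75, 0.75, 0.25, 0.25, 0.75.
Left endpoints: 1, 1.25, 2, 2.75, 3, 3.25.
f(1) = 1, f(1.25) = 8/9, f(2) = 2/3, f(2.75) = 8/15, f(3) = 0.5, f(3.25) = 8/17.
Sum = Σ Δx_i · f(x_i).
Sum ≈ 2.028.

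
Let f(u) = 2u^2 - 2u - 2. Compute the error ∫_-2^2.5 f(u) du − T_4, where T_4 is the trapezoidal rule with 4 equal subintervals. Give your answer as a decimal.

-1.8984375

Exact integral: ∫_-2^2.5 f(u) du = 4.5.
T_4 = 6.3984375.
Error = 4.5 − 6.3984375 = -1.8984375.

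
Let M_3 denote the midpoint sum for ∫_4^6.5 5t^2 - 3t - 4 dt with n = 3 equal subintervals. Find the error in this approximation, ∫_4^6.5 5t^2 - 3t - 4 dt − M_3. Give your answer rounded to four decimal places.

Exact integral: ∫_4^6.5 f(t) dt ≈ 301.666667.
M_3 ≈ 300.943287.
Error ≈ 301.666667 − 300.943287 ≈ 0.7234.

0.7234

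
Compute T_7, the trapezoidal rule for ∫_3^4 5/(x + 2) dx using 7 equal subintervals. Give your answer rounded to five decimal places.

0.91171

Δx = (4 − 3)/7 = 1/7.
f(3) = 1, f(22/7) = 35/36, f(23/7) = 35/37, f(24/7) = 35/38, f(25/7) = 35/39, f(26/7) = 0.875, f(27/7) = 35/41, f(4) = 5/6.
T_7 = (Δx/2)·[f(x_0) + 2f(x_1) + ... + 2f(x_{6}) + f(x_7)].
Sum ≈ 0.91171.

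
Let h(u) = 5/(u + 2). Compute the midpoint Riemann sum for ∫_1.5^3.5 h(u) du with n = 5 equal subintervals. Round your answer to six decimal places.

2.258312

Δu = (3.5 − 1.5)/5 = 0.4.
Midpoints: 1.7, 2.1, 2.5, 2.9, 3.3.
h(1.7) = 50/37, h(2.1) = 50/41, h(2.5) = 10/9, h(2.9) = 50/49, h(3.3) = 50/53.
Sum = Δu · [h(1.7) + h(2.1) + h(2.5) + h(2.9) + h(3.3)].
Sum ≈ 2.258312.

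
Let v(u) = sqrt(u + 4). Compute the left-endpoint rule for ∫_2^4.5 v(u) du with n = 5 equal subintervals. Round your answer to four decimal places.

6.6059

Δu = (4.5 − 2)/5 = 0.5.
Left endpoints: 2, 2.5, 3, 3.5, 4.
v(2) ≈ 2.4495, v(2.5) ≈ 2.5495, v(3) ≈ 2.6458, v(3.5) ≈ 2.7386, v(4) ≈ 2.8284.
Sum = Δu · [v(2) + v(2.5) + v(3) + v(3.5) + v(4)].
Sum ≈ 6.6059.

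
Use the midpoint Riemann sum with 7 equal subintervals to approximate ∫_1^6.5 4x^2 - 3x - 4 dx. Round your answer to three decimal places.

Δx = (6.5 − 1)/7 = 11/14.
Midpoints: 39/28, 61/28, 83/28, 3.75, 127/28, 149/28, 171/28.
f(39/28) = -41/98, f(61/28) = 414/49, f(83/28) = 2181/98, f(3.75) = 41, f(127/28) = 6339/98, f(149/28) = 4572/49, f(171/28) = 12433/98.
Sum = Δx · [f(39/28) + f(61/28) + f(83/28) + ...].
Sum ≈ 279.827.

279.827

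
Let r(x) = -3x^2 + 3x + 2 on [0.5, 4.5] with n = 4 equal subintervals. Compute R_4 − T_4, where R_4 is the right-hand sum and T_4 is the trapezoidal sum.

-24

R_4 = -79.
T_4 = -55.
R_4 − T_4 = -24.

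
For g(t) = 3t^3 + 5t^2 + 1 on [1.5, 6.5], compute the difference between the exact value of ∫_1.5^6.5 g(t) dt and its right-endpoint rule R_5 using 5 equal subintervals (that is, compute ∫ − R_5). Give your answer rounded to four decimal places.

-541.0417

Exact integral: ∫_1.5^6.5 g(t) dt ≈ 1792.083333.
R_5 = 2333.125.
Error ≈ 1792.083333 − 2333.125 ≈ -541.0417.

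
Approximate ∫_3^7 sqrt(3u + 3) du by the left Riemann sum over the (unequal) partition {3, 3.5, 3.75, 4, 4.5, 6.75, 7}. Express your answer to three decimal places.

15.876

Subinterval widths: 0.5, 0.25, 0.25, 0.5, 2.25, 0.25.
Left endpoints: 3, 3.5, 3.75, 4, 4.5, 6.75.
f(3) ≈ 3.464, f(3.5) ≈ 3.674, f(3.75) ≈ 3.775, f(4) ≈ 3.873, f(4.5) ≈ 4.062, f(6.75) ≈ 4.822.
Sum = Σ Δu_i · f(u_i).
Sum ≈ 15.876.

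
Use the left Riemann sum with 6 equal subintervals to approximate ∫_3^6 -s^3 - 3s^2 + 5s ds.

Δs = (6 − 3)/6 = 0.5.
Left endpoints: 3, 3.5, 4, 4.5, 5, 5.5.
f(3) = -39, f(3.5) = -62.125, f(4) = -92, f(4.5) = -129.375, f(5) = -175, f(5.5) = -229.625.
Sum = Δs · [f(3) + f(3.5) + f(4) + ...].
Sum = -363.5625.

-363.5625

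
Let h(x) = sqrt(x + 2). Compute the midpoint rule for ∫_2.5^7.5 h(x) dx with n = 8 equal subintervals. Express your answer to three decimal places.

Δx = (7.5 − 2.5)/8 = 0.625.
Midpoints: 2.8125, 3.4375, 4.0625, 4.6875, 5.3125, 5.9375, 6.5625, 7.1875.
h(2.8125) ≈ 2.194, h(3.4375) ≈ 2.332, h(4.0625) ≈ 2.462, h(4.6875) ≈ 2.586, h(5.3125) ≈ 2.704, h(5.9375) ≈ 2.817, h(6.5625) ≈ 2.926, h(7.1875) ≈ 3.031.
Sum = Δx · [h(2.8125) + h(3.4375) + h(4.0625) + ...].
Sum ≈ 13.158.

13.158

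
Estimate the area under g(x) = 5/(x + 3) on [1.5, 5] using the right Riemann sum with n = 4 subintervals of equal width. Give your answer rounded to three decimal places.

2.675

Δx = (5 − 1.5)/4 = 0.875.
Right endpoints: 2.375, 3.25, 4.125, 5.
g(2.375) = 40/43, g(3.25) = 0.8, g(4.125) = 40/57, g(5) = 0.625.
Sum = Δx · [g(2.375) + g(3.25) + g(4.125) + g(5)].
Sum ≈ 2.675.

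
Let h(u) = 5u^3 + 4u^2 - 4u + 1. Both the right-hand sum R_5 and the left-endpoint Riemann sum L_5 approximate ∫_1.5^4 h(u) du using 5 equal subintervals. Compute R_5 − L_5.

R_5 = 461.25.
L_5 = 287.1875.
R_5 − L_5 = 174.0625.

174.0625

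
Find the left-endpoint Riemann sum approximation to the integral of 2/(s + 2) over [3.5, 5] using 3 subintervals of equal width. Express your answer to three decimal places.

Δs = (5 − 3.5)/3 = 0.5.
Left endpoints: 3.5, 4, 4.5.
f(3.5) = 4/11, f(4) = 1/3, f(4.5) = 4/13.
Sum = Δs · [f(3.5) + f(4) + f(4.5)].
Sum ≈ 0.502.

0.502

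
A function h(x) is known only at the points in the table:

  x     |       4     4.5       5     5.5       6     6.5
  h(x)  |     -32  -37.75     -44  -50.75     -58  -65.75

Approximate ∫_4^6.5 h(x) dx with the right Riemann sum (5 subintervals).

Δx = 0.5.
Sum = 0.5·[(-37.75) + (-44) + (-50.75) + (-58) + (-65.75)] = -128.125.

-128.125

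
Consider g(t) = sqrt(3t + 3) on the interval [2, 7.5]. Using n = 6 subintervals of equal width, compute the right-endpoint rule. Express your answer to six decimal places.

Δt = (7.5 − 2)/6 = 11/12.
Right endpoints: 35/12, 23/6, 4.75, 17/3, 79/12, 7.5.
g(35/12) ≈ 3.427827, g(23/6) ≈ 3.807887, g(4.75) ≈ 4.153312, g(17/3) ≈ 4.472136, g(79/12) ≈ 4.769696, g(7.5) ≈ 5.049752.
Sum = Δt · [g(35/12) + g(23/6) + g(4.75) + ...].
Sum ≈ 23.540559.

23.540559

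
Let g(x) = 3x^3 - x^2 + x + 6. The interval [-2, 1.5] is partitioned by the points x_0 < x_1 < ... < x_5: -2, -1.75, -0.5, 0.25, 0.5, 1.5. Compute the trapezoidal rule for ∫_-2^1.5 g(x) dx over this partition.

Subinterval widths: 0.25, 1.25, 0.75, 0.25, 1.
g(-2) = -24, g(-1.75) = -14.890625, g(-0.5) = 4.875, g(0.25) = 6.234375, g(0.5) = 6.625, g(1.5) = 15.375.
On each subinterval the trapezoid contributes (Δx_i/2)·[g(x_{i-1}) + g(x_i)].
Sum = 5.65234375.

5.65234375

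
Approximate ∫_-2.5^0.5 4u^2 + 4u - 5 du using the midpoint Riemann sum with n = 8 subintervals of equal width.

Δu = (0.5 − (-2.5))/8 = 0.375.
Midpoints: -2.3125, -1.9375, -1.5625, -1.1875, -0.8125, -0.4375, -0.0625, 0.3125.
f(-2.3125) = 7.140625, f(-1.9375) = 2.265625, f(-1.5625) = -1.484375, f(-1.1875) = -4.109375, f(-0.8125) = -5.609375, f(-0.4375) = -5.984375, f(-0.0625) = -5.234375, f(0.3125) = -3.359375.
Sum = Δu · [f(-2.3125) + f(-1.9375) + f(-1.5625) + ...].
Sum = -6.140625.

-6.140625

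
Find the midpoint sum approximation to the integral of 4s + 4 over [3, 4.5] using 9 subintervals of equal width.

28.5

Δs = (4.5 − 3)/9 = 1/6.
Midpoints: 37/12, 3.25, 41/12, 43/12, 3.75, 47/12, 49/12, 4.25, 53/12.
f(37/12) = 49/3, f(3.25) = 17, f(41/12) = 53/3, f(43/12) = 55/3, f(3.75) = 19, f(47/12) = 59/3, f(49/12) = 61/3, f(4.25) = 21, f(53/12) = 65/3.
Sum = Δs · [f(37/12) + f(3.25) + f(41/12) + ...].
Sum = 28.5.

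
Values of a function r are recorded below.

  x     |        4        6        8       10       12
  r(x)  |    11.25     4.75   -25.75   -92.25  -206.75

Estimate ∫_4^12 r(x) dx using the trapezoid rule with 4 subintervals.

Δx = 2.
T_4 = (2/2)·[11.25 + 2·4.75 + 2·(-25.75) + 2·(-92.25) + (-206.75)] = -422.

-422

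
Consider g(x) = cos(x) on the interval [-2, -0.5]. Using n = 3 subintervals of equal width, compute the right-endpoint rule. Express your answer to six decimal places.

0.744311

Δx = (-0.5 − (-2))/3 = 0.5.
Right endpoints: -1.5, -1, -0.5.
g(-1.5) ≈ 0.070737, g(-1) ≈ 0.540302, g(-0.5) ≈ 0.877583.
Sum = Δx · [g(-1.5) + g(-1) + g(-0.5)].
Sum ≈ 0.744311.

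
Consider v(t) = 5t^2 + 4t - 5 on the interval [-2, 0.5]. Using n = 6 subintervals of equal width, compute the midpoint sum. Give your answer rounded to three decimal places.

Δt = (0.5 − (-2))/6 = 5/12.
Midpoints: -43/24, -1.375, -23/24, -13/24, -0.125, 7/24.
v(-43/24) = 2237/576, v(-1.375) = -1.046875, v(-23/24) = -2443/576, v(-13/24) = -3283/576, v(-0.125) = -5.421875, v(7/24) = -1963/576.
Sum = Δt · [v(-43/24) + v(-1.375) + v(-23/24) + ...].
Sum ≈ -6.639.

-6.639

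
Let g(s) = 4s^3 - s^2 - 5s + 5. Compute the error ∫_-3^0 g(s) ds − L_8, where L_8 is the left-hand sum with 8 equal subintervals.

20.4609375

Exact integral: ∫_-3^0 g(s) ds = -52.5.
L_8 = -72.9609375.
Error = -52.5 − (-72.9609375) = 20.4609375.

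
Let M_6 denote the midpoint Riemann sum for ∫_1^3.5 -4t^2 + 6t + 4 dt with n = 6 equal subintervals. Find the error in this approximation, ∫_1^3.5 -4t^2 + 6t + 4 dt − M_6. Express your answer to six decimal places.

Exact integral: ∫_1^3.5 f(t) dt ≈ -12.08333333.
M_6 ≈ -11.93865741.
Error ≈ -12.08333333 − (-11.93865741) ≈ -0.144676.

-0.144676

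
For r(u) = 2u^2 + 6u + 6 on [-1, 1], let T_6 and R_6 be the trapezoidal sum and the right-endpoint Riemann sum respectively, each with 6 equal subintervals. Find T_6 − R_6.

T_6 ≈ 13.4074074.
R_6 ≈ 15.4074074.
T_6 − R_6 = -2.

-2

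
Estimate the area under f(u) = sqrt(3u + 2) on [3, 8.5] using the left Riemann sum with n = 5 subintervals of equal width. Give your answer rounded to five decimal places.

Δu = (8.5 − 3)/5 = 1.1.
Left endpoints: 3, 4.1, 5.2, 6.3, 7.4.
f(3) ≈ 3.31662, f(4.1) ≈ 3.78153, f(5.2) ≈ 4.19524, f(6.3) ≈ 4.57165, f(7.4) ≈ 4.91935.
Sum = Δu · [f(3) + f(4.1) + f(5.2) + f(6.3) + f(7.4)].
Sum ≈ 22.86284.

22.86284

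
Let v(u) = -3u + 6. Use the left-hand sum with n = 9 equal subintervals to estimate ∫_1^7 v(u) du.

-30

Δu = (7 − 1)/9 = 2/3.
Left endpoints: 1, 5/3, 7/3, 3, 11/3, 13/3, 5, 17/3, 19/3.
v(1) = 3, v(5/3) = 1, v(7/3) = -1, v(3) = -3, v(11/3) = -5, v(13/3) = -7, v(5) = -9, v(17/3) = -11, v(19/3) = -13.
Sum = Δu · [v(1) + v(5/3) + v(7/3) + ...].
Sum = -30.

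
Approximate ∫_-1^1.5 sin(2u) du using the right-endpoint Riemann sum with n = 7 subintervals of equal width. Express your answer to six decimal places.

0.462193

Δu = (1.5 − (-1))/7 = 5/14.
Right endpoints: -9/14, -2/7, 1/14, 3/7, 11/14, 8/7, 1.5.
f(-9/14) ≈ -0.959639, f(-2/7) ≈ -0.540834, f(1/14) ≈ 0.142372, f(3/7) ≈ 0.755975, f(11/14) ≈ 1.000000, f(8/7) ≈ 0.755147, f(1.5) ≈ 0.141120.
Sum = Δu · [f(-9/14) + f(-2/7) + f(1/14) + ...].
Sum ≈ 0.462193.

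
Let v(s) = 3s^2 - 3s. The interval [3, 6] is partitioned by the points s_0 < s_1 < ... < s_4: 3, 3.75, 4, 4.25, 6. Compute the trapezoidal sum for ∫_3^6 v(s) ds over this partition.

151.40625

Subinterval widths: 0.75, 0.25, 0.25, 1.75.
v(3) = 18, v(3.75) = 30.9375, v(4) = 36, v(4.25) = 41.4375, v(6) = 90.
On each subinterval the trapezoid contributes (Δs_i/2)·[v(s_{i-1}) + v(s_i)].
Sum = 151.40625.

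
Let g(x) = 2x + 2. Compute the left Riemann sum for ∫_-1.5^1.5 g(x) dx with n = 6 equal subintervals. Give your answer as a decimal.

Δx = (1.5 − (-1.5))/6 = 0.5.
Left endpoints: -1.5, -1, -0.5, 0, 0.5, 1.
g(-1.5) = -1, g(-1) = 0, g(-0.5) = 1, g(0) = 2, g(0.5) = 3, g(1) = 4.
Sum = Δx · [g(-1.5) + g(-1) + g(-0.5) + ...].
Sum = 4.5.

4.5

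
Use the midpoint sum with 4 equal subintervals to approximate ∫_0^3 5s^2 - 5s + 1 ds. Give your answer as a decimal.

Δs = (3 − 0)/4 = 0.75.
Midpoints: 0.375, 1.125, 1.875, 2.625.
f(0.375) = -0.171875, f(1.125) = 1.703125, f(1.875) = 9.203125, f(2.625) = 22.328125.
Sum = Δs · [f(0.375) + f(1.125) + f(1.875) + f(2.625)].
Sum = 24.796875.

24.796875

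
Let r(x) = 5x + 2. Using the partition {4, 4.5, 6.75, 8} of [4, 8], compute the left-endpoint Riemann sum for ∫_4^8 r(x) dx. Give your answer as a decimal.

110.8125

Subinterval widths: 0.5, 2.25, 1.25.
Left endpoints: 4, 4.5, 6.75.
r(4) = 22, r(4.5) = 24.5, r(6.75) = 35.75.
Sum = Σ Δx_i · r(x_i).
Sum = 110.8125.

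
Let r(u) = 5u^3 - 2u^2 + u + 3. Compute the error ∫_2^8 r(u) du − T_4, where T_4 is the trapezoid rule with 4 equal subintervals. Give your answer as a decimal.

-164.25

Exact integral: ∫_2^8 r(u) du = 4812.
T_4 = 4976.25.
Error = 4812 − 4976.25 = -164.25.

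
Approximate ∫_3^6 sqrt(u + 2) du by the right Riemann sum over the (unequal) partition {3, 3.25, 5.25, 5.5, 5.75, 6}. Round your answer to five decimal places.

8.04572

Subinterval widths: 0.25, 2, 0.25, 0.25, 0.25.
Right endpoints: 3.25, 5.25, 5.5, 5.75, 6.
f(3.25) ≈ 2.29129, f(5.25) ≈ 2.69258, f(5.5) ≈ 2.73861, f(5.75) ≈ 2.78388, f(6) ≈ 2.82843.
Sum = Σ Δu_i · f(u_i).
Sum ≈ 8.04572.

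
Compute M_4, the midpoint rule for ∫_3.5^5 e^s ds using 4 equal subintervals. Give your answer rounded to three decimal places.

Δs = (5 − 3.5)/4 = 0.375.
Midpoints: 3.6875, 4.0625, 4.4375, 4.8125.
f(3.6875) ≈ 39.945, f(4.0625) ≈ 58.119, f(4.4375) ≈ 84.563, f(4.8125) ≈ 123.039.
Sum = Δs · [f(3.6875) + f(4.0625) + f(4.4375) + f(4.8125)].
Sum ≈ 114.625.

114.625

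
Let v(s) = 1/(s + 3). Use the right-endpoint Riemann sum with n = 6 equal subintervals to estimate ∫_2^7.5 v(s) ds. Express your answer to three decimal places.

0.696

Δs = (7.5 − 2)/6 = 11/12.
Right endpoints: 35/12, 23/6, 4.75, 17/3, 79/12, 7.5.
v(35/12) = 12/71, v(23/6) = 6/41, v(4.75) = 4/31, v(17/3) = 3/26, v(79/12) = 12/115, v(7.5) = 2/21.
Sum = Δs · [v(35/12) + v(23/6) + v(4.75) + ...].
Sum ≈ 0.696.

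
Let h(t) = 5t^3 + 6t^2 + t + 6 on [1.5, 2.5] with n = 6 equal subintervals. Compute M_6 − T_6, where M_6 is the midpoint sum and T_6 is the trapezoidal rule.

M_6 ≈ 74.9166667.
T_6 ≈ 75.1666667.
M_6 − T_6 = -0.25.

-0.25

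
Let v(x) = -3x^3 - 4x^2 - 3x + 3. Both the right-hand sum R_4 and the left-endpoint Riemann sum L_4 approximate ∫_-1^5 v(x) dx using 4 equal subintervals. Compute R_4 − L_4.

-738

R_4 = -1072.5.
L_4 = -334.5.
R_4 − L_4 = -738.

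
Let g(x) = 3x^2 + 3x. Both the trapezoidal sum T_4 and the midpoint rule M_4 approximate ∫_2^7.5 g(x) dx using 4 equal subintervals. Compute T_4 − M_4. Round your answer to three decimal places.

7.799

T_4 = 497.44921875.
M_4 ≈ 489.65039.
T_4 − M_4 ≈ 7.799.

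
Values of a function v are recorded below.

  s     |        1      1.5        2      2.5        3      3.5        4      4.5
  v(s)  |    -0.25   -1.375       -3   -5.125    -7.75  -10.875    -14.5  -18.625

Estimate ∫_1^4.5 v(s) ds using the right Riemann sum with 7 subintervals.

Δs = 0.5.
Sum = 0.5·[(-1.375) + (-3) + (-5.125) + (-7.75) + (-10.875) + (-14.5) + (-18.625)] = -30.625.

-30.625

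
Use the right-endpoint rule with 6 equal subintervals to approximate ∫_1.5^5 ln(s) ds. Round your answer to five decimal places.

Δs = (5 − 1.5)/6 = 7/12.
Right endpoints: 25/12, 8/3, 3.25, 23/6, 53/12, 5.
f(25/12) ≈ 0.73397, f(8/3) ≈ 0.98083, f(3.25) ≈ 1.17865, f(23/6) ≈ 1.34373, f(53/12) ≈ 1.48539, f(5) ≈ 1.60944.
Sum = Δs · [f(25/12) + f(8/3) + f(3.25) + ...].
Sum ≈ 4.27701.

4.27701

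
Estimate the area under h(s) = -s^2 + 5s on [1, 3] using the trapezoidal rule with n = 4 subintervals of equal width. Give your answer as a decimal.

11.25

Δs = (3 − 1)/4 = 0.5.
h(1) = 4, h(1.5) = 5.25, h(2) = 6, h(2.5) = 6.25, h(3) = 6.
T_4 = (Δs/2)·[h(s_0) + 2h(s_1) + 2h(s_2) + 2h(s_3) + h(s_4)].
Sum = 11.25.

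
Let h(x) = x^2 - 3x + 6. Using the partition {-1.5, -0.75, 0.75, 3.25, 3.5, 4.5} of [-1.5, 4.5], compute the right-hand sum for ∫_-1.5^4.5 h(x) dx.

44.796875

Subinterval widths: 0.75, 1.5, 2.5, 0.25, 1.
Right endpoints: -0.75, 0.75, 3.25, 3.5, 4.5.
h(-0.75) = 8.8125, h(0.75) = 4.3125, h(3.25) = 6.8125, h(3.5) = 7.75, h(4.5) = 12.75.
Sum = Σ Δx_i · h(x_i).
Sum = 44.796875.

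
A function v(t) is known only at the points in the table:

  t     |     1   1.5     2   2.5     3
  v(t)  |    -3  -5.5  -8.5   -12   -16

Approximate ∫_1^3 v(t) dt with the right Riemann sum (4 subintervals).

-21

Δt = 0.5.
Sum = 0.5·[(-5.5) + (-8.5) + (-12) + (-16)] = -21.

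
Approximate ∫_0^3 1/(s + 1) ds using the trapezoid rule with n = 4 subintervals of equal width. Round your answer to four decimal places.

1.4281

Δs = (3 − 0)/4 = 0.75.
f(0) = 1, f(0.75) = 4/7, f(1.5) = 0.4, f(2.25) = 4/13, f(3) = 0.25.
T_4 = (Δs/2)·[f(s_0) + 2f(s_1) + 2f(s_2) + 2f(s_3) + f(s_4)].
Sum ≈ 1.4281.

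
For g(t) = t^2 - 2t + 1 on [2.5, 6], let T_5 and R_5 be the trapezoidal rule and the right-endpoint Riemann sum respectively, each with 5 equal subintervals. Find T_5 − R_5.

T_5 = 40.8275.
R_5 = 48.79.
T_5 − R_5 = -7.9625.

-7.9625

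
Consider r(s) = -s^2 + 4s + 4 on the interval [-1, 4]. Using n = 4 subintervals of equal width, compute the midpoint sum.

28.984375

Δs = (4 − (-1))/4 = 1.25.
Midpoints: -0.375, 0.875, 2.125, 3.375.
r(-0.375) = 2.359375, r(0.875) = 6.734375, r(2.125) = 7.984375, r(3.375) = 6.109375.
Sum = Δs · [r(-0.375) + r(0.875) + r(2.125) + r(3.375)].
Sum = 28.984375.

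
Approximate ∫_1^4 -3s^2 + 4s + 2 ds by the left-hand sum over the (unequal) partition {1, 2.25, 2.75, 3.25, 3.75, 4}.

-17.828125

Subinterval widths: 1.25, 0.5, 0.5, 0.5, 0.25.
Left endpoints: 1, 2.25, 2.75, 3.25, 3.75.
f(1) = 3, f(2.25) = -4.1875, f(2.75) = -9.6875, f(3.25) = -16.6875, f(3.75) = -25.1875.
Sum = Σ Δs_i · f(s_i).
Sum = -17.828125.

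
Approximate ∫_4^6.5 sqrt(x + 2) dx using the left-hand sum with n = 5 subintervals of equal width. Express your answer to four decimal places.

Δx = (6.5 − 4)/5 = 0.5.
Left endpoints: 4, 4.5, 5, 5.5, 6.
f(4) ≈ 2.4495, f(4.5) ≈ 2.5495, f(5) ≈ 2.6458, f(5.5) ≈ 2.7386, f(6) ≈ 2.8284.
Sum = Δx · [f(4) + f(4.5) + f(5) + f(5.5) + f(6)].
Sum ≈ 6.6059.

6.6059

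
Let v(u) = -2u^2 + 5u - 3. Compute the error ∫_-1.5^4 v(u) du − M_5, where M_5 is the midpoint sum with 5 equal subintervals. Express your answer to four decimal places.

Exact integral: ∫_-1.5^4 v(u) du ≈ -27.041667.
M_5 = -25.9325.
Error ≈ -27.041667 − (-25.9325) ≈ -1.1092.

-1.1092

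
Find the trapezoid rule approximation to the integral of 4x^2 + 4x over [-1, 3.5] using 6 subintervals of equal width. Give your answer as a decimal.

82.6875

Δx = (3.5 − (-1))/6 = 0.75.
f(-1) = 0, f(-0.25) = -0.75, f(0.5) = 3, f(1.25) = 11.25, f(2) = 24, f(2.75) = 41.25, f(3.5) = 63.
T_6 = (Δx/2)·[f(x_0) + 2f(x_1) + ... + 2f(x_{5}) + f(x_6)].
Sum = 82.6875.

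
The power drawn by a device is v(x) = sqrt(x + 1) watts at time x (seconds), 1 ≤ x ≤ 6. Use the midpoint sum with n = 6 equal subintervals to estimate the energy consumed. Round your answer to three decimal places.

10.466

Δx = (6 − 1)/6 = 5/6.
Midpoints: 17/12, 2.25, 37/12, 47/12, 4.75, 67/12.
v(17/12) ≈ 1.555, v(2.25) ≈ 1.803, v(37/12) ≈ 2.021, v(47/12) ≈ 2.217, v(4.75) ≈ 2.398, v(67/12) ≈ 2.566.
Sum = Δx · [v(17/12) + v(2.25) + v(37/12) + ...].
Sum ≈ 10.466.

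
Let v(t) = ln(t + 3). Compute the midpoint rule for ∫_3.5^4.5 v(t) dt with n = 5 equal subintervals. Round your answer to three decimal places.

1.945

Δt = (4.5 − 3.5)/5 = 0.2.
Midpoints: 3.6, 3.8, 4, 4.2, 4.4.
v(3.6) ≈ 1.887, v(3.8) ≈ 1.917, v(4) ≈ 1.946, v(4.2) ≈ 1.974, v(4.4) ≈ 2.001.
Sum = Δt · [v(3.6) + v(3.8) + v(4) + v(4.2) + v(4.4)].
Sum ≈ 1.945.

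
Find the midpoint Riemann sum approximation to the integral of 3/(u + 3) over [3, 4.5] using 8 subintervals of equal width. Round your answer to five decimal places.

Δu = (4.5 − 3)/8 = 0.1875.
Midpoints: 3.09375, 3.28125, 3.46875, 3.65625, 3.84375, 4.03125, 4.21875, 4.40625.
f(3.09375) = 32/65, f(3.28125) = 32/67, f(3.46875) = 32/69, f(3.65625) = 32/71, f(3.84375) = 32/73, f(4.03125) = 32/75, f(4.21875) = 32/77, f(4.40625) = 32/79.
Sum = Δu · [f(3.09375) + f(3.28125) + f(3.46875) + ...].
Sum ≈ 0.66939.

0.66939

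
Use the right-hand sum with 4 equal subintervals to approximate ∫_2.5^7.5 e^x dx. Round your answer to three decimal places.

3146.237

Δx = (7.5 − 2.5)/4 = 1.25.
Right endpoints: 3.75, 5, 6.25, 7.5.
f(3.75) ≈ 42.521, f(5) ≈ 148.413, f(6.25) ≈ 518.013, f(7.5) ≈ 1808.042.
Sum = Δx · [f(3.75) + f(5) + f(6.25) + f(7.5)].
Sum ≈ 3146.237.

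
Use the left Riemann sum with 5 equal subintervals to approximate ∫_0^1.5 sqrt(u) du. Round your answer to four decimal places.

Δu = (1.5 − 0)/5 = 0.3.
Left endpoints: 0, 0.3, 0.6, 0.9, 1.2.
f(0) ≈ 0.0000, f(0.3) ≈ 0.5477, f(0.6) ≈ 0.7746, f(0.9) ≈ 0.9487, f(1.2) ≈ 1.0954.
Sum = Δu · [f(0) + f(0.3) + f(0.6) + f(0.9) + f(1.2)].
Sum ≈ 1.0099.

1.0099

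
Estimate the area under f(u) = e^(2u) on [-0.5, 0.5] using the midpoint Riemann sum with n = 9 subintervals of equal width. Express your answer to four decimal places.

1.1728

Δu = (0.5 − (-0.5))/9 = 1/9.
Midpoints: -4/9, -1/3, -2/9, -1/9, 0, 1/9, 2/9, 1/3, 4/9.
f(-4/9) ≈ 0.4111, f(-1/3) ≈ 0.5134, f(-2/9) ≈ 0.6412, f(-1/9) ≈ 0.8007, f(0) ≈ 1.0000, f(1/9) ≈ 1.2488, f(2/9) ≈ 1.5596, f(1/3) ≈ 1.9477, f(4/9) ≈ 2.4324.
Sum = Δu · [f(-4/9) + f(-1/3) + f(-2/9) + ...].
Sum ≈ 1.1728.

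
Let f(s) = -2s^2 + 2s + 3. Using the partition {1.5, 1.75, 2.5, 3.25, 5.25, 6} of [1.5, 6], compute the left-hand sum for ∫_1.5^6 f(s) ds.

-57.1875

Subinterval widths: 0.25, 0.75, 0.75, 2, 0.75.
Left endpoints: 1.5, 1.75, 2.5, 3.25, 5.25.
f(1.5) = 1.5, f(1.75) = 0.375, f(2.5) = -4.5, f(3.25) = -11.625, f(5.25) = -41.625.
Sum = Σ Δs_i · f(s_i).
Sum = -57.1875.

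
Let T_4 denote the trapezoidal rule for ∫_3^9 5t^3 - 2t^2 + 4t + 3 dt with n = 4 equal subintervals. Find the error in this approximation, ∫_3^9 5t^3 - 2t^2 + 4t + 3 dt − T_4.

-198

Exact integral: ∫_3^9 f(t) dt = 7794.
T_4 = 7992.
Error = 7794 − 7992 = -198.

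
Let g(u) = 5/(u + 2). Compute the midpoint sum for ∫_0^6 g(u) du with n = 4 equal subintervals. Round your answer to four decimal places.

Δu = (6 − 0)/4 = 1.5.
Midpoints: 0.75, 2.25, 3.75, 5.25.
g(0.75) = 20/11, g(2.25) = 20/17, g(3.75) = 20/23, g(5.25) = 20/29.
Sum = Δu · [g(0.75) + g(2.25) + g(3.75) + g(5.25)].
Sum ≈ 6.8308.

6.8308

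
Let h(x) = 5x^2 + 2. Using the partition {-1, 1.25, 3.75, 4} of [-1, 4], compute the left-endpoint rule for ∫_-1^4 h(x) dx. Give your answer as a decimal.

Subinterval widths: 2.25, 2.5, 0.25.
Left endpoints: -1, 1.25, 3.75.
h(-1) = 7, h(1.25) = 9.8125, h(3.75) = 72.3125.
Sum = Σ Δx_i · h(x_i).
Sum = 58.359375.

58.359375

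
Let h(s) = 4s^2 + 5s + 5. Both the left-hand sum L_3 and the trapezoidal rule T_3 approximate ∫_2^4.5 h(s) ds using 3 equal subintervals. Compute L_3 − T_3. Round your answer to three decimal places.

L_3 ≈ 132.82407.
T_3 ≈ 165.11574.
L_3 − T_3 ≈ -32.292.

-32.292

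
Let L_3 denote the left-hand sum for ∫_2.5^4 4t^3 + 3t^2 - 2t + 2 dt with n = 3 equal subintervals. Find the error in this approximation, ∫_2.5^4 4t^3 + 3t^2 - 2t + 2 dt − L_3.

52.3125

Exact integral: ∫_2.5^4 f(t) dt = 258.5625.
L_3 = 206.25.
Error = 258.5625 − 206.25 = 52.3125.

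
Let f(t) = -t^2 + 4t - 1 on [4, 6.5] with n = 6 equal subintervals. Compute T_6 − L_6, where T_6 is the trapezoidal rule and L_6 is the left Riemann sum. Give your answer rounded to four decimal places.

T_6 ≈ -20.280671.
L_6 ≈ -16.895255.
T_6 − L_6 ≈ -3.3854.

-3.3854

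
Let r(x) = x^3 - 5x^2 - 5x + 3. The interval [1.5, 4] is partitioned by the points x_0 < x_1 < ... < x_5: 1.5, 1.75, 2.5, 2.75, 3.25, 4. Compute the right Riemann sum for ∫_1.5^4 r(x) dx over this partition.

Subinterval widths: 0.25, 0.75, 0.25, 0.5, 0.75.
Right endpoints: 1.75, 2.5, 2.75, 3.25, 4.
r(1.75) = -15.703125, r(2.5) = -25.125, r(2.75) = -27.765625, r(3.25) = -31.734375, r(4) = -33.
Sum = Σ Δx_i · r(x_i).
Sum = -70.328125.

-70.328125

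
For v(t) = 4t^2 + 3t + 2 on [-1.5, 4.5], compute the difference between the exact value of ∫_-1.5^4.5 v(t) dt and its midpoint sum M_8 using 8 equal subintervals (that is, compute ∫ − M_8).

1.125

Exact integral: ∫_-1.5^4.5 v(t) dt = 165.
M_8 = 163.875.
Error = 165 − 163.875 = 1.125.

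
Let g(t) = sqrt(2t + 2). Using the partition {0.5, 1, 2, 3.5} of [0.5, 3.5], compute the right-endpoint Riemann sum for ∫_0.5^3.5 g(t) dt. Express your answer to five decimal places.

7.94949

Subinterval widths: 0.5, 1, 1.5.
Right endpoints: 1, 2, 3.5.
g(1) ≈ 2.00000, g(2) ≈ 2.44949, g(3.5) ≈ 3.00000.
Sum = Σ Δt_i · g(t_i).
Sum ≈ 7.94949.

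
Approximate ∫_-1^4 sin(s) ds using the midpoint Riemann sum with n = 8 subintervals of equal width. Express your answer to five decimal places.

1.21360

Δs = (4 − (-1))/8 = 0.625.
Midpoints: -0.6875, -0.0625, 0.5625, 1.1875, 1.8125, 2.4375, 3.0625, 3.6875.
f(-0.6875) ≈ -0.63461, f(-0.0625) ≈ -0.06246, f(0.5625) ≈ 0.53330, f(1.1875) ≈ 0.92744, f(1.8125) ≈ 0.97093, f(2.4375) ≈ 0.64734, f(3.0625) ≈ 0.07901, f(3.6875) ≈ -0.51919.
Sum = Δs · [f(-0.6875) + f(-0.0625) + f(0.5625) + ...].
Sum ≈ 1.21360.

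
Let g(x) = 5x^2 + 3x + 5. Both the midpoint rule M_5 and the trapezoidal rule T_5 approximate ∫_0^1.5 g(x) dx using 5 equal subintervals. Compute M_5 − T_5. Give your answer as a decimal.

-0.16875

M_5 = 16.44375.
T_5 = 16.6125.
M_5 − T_5 = -0.16875.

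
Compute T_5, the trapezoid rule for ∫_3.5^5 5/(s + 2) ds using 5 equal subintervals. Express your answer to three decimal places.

1.206

Δs = (5 − 3.5)/5 = 0.3.
f(3.5) = 10/11, f(3.8) = 25/29, f(4.1) = 50/61, f(4.4) = 0.78125, f(4.7) = 50/67, f(5) = 5/7.
T_5 = (Δs/2)·[f(s_0) + 2f(s_1) + ... + 2f(s_{4}) + f(s_5)].
Sum ≈ 1.206.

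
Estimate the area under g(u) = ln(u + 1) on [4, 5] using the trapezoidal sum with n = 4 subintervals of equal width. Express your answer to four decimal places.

Δu = (5 − 4)/4 = 0.25.
g(4) ≈ 1.6094, g(4.25) ≈ 1.6582, g(4.5) ≈ 1.7047, g(4.75) ≈ 1.7492, g(5) ≈ 1.7918.
T_4 = (Δu/2)·[g(u_0) + 2g(u_1) + 2g(u_2) + 2g(u_3) + g(u_4)].
Sum ≈ 1.7032.

1.7032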